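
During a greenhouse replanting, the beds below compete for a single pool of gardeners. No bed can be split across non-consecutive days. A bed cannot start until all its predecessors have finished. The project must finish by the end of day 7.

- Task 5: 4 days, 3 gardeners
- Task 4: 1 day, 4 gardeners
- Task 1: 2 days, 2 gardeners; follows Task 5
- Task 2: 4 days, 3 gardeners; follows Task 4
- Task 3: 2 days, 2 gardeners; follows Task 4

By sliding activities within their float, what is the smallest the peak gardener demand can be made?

6

Early-start (Task 5@1, Task 4@1, Task 1@5, Task 2@2, Task 3@2) gives peak 8: d1:7  d2:8  d3:8  d4:6  d5:5  d6:2  d7:0.
Shift Task 5→2, Task 1→6, Task 3→6.
Schedule Task 5@2, Task 4@1, Task 1@6, Task 2@2, Task 3@6: d1:4  d2:6  d3:6  d4:6  d5:6  d6:4  d7:4 — peak 6.
Total gardener-days = 36 over 7 days ⇒ peak ≥ ⌈36/7⌉ = 6, so 6 is optimal.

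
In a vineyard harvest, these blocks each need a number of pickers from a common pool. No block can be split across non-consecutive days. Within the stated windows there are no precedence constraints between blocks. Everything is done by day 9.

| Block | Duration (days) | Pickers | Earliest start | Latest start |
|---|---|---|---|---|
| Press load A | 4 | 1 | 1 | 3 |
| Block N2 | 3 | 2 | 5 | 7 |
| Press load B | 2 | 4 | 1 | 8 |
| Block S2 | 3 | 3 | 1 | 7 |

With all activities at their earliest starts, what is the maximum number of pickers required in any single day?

8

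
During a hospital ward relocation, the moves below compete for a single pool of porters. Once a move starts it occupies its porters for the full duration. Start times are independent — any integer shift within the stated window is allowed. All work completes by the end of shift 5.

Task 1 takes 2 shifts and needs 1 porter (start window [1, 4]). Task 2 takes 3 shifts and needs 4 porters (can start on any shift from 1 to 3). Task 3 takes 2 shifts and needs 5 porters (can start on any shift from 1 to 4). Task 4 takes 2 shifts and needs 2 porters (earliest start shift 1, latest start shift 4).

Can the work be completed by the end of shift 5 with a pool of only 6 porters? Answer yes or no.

Schedule Task 1@1, Task 2@3, Task 3@1, Task 4@3: s1:6  s2:6  s3:6  s4:6  s5:4 — peak 6 ≤ 6.

yes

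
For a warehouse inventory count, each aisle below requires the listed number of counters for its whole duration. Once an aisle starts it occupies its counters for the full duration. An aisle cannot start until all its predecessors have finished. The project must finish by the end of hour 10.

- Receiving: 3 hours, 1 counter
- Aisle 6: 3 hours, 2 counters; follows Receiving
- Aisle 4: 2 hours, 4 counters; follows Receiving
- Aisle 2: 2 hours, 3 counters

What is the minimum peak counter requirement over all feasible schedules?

Early-start (Receiving@1, Aisle 6@4, Aisle 4@4, Aisle 2@1) gives peak 6: h1:4  h2:4  h3:1  h4:6  h5:6  h6:2  h7:0  h8:0  h9:0  h10:0.
Shift Aisle 4→7.
Schedule Receiving@1, Aisle 6@4, Aisle 4@7, Aisle 2@1: h1:4  h2:4  h3:1  h4:2  h5:2  h6:2  h7:4  h8:4  h9:0  h10:0 — peak 4.

4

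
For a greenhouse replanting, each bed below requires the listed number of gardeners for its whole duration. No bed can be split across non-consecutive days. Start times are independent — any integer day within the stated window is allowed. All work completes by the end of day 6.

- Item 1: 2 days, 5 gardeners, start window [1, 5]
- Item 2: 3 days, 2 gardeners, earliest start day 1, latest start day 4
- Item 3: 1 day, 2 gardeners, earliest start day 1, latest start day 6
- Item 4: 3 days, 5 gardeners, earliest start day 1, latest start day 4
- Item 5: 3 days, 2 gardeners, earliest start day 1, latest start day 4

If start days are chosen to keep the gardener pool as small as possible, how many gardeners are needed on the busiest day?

7

Early-start (Item 1@1, Item 2@1, Item 3@1, Item 4@1, Item 5@1) gives peak 16: d1:16  d2:14  d3:9  d4:0  d5:0  d6:0.
Shift Item 3→3, Item 4→4, Item 5→3.
Schedule Item 1@1, Item 2@1, Item 3@3, Item 4@4, Item 5@3: d1:7  d2:7  d3:6  d4:7  d5:7  d6:5 — peak 7.
Total gardener-days = 39 over 6 days ⇒ peak ≥ ⌈39/6⌉ = 7, so 7 is optimal.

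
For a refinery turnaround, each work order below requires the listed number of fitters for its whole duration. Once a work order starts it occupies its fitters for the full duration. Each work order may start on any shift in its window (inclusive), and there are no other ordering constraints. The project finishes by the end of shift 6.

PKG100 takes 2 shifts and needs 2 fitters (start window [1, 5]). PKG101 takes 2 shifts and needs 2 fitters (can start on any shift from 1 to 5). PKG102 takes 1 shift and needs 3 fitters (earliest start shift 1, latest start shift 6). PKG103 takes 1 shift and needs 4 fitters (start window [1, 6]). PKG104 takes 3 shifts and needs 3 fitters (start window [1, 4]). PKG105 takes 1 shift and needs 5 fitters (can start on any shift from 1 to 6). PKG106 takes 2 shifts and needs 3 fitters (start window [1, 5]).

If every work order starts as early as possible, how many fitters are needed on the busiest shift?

22

Early-start schedule: PKG100@1, PKG101@1, PKG102@1, PKG103@1, PKG104@1, PKG105@1, PKG106@1.
Load per shift: shift 1: 22, shift 2: 10, shift 3: 3, shift 4: 0, shift 5: 0, shift 6: 0.
Peak is 22.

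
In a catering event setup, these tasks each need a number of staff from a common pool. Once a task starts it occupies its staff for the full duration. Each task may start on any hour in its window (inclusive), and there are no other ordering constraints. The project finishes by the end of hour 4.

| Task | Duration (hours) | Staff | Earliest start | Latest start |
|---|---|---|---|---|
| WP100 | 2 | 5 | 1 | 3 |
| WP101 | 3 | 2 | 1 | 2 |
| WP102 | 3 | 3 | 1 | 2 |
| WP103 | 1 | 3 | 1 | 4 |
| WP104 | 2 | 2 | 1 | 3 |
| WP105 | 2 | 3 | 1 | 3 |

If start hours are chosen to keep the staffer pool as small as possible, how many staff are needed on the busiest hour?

10

Early-start (WP100@1, WP101@1, WP102@1, WP103@1, WP104@1, WP105@1) gives peak 18: h1:18  h2:15  h3:5  h4:0.
Shift WP103→4, WP104→3, WP105→3.
Schedule WP100@1, WP101@1, WP102@1, WP103@4, WP104@3, WP105@3: h1:10  h2:10  h3:10  h4:8 — peak 10.
Total staffer-hours = 38 over 4 hours ⇒ peak ≥ ⌈38/4⌉ = 10, so 10 is optimal.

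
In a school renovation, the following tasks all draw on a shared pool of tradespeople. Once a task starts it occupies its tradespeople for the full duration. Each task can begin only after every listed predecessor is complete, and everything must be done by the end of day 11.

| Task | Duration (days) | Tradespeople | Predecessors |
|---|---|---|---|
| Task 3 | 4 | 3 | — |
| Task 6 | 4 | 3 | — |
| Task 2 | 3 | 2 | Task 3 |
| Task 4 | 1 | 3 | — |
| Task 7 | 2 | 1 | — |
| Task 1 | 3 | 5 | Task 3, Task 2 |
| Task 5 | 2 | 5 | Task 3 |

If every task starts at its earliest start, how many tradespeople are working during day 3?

At early start, day 3 has: Task 3, Task 6.
Demand: 3 + 3 = 6.

6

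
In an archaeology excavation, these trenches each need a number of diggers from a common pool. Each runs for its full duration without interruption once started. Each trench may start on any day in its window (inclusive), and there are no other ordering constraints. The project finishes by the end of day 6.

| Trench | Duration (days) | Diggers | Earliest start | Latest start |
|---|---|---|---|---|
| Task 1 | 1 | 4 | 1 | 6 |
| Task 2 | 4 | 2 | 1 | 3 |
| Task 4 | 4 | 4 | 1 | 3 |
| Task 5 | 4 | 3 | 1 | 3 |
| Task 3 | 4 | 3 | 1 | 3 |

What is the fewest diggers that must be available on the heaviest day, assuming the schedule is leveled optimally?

12

Early-start (Task 1@1, Task 2@1, Task 4@1, Task 5@1, Task 3@1) gives peak 16: d1:16  d2:12  d3:12  d4:12  d5:0  d6:0.
Shift Task 5→2, Task 3→2.
Schedule Task 1@1, Task 2@1, Task 4@1, Task 5@2, Task 3@2: d1:10  d2:12  d3:12  d4:12  d5:6  d6:0 — peak 12.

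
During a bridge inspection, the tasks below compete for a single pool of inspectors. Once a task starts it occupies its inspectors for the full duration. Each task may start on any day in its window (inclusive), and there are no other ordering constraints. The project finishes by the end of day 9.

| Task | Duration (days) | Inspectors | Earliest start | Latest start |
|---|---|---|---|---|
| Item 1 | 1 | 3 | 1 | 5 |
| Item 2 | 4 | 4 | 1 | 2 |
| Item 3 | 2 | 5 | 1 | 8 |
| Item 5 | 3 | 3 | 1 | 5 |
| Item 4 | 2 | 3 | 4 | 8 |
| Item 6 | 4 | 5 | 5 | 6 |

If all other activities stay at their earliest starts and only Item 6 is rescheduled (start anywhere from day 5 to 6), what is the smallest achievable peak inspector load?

Item 6@5: d1:15  d2:12  d3:7  d4:7  d5:8  d6:5  d7:5  d8:5  d9:0 → peak 15
Item 6@6: d1:15  d2:12  d3:7  d4:7  d5:3  d6:5  d7:5  d8:5  d9:5 → peak 15
Best is Item 6@5, peak 15.

15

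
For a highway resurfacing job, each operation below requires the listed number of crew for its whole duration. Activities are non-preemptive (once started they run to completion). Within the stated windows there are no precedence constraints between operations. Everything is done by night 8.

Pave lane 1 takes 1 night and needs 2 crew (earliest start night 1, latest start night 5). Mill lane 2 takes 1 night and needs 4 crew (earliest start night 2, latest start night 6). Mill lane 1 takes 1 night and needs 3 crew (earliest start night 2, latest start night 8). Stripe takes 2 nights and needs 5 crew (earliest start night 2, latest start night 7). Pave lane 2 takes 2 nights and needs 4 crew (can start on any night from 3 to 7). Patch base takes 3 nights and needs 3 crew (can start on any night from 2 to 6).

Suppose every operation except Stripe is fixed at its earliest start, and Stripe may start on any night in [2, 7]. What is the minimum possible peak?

10

Stripe@2: n1:2  n2:15  n3:12  n4:7  n5:0  n6:0  n7:0  n8:0 → peak 15
Stripe@3: n1:2  n2:10  n3:12  n4:12  n5:0  n6:0  n7:0  n8:0 → peak 12
Stripe@4: n1:2  n2:10  n3:7  n4:12  n5:5  n6:0  n7:0  n8:0 → peak 12
Stripe@5: n1:2  n2:10  n3:7  n4:7  n5:5  n6:5  n7:0  n8:0 → peak 10
Stripe@6: n1:2  n2:10  n3:7  n4:7  n5:0  n6:5  n7:5  n8:0 → peak 10
Stripe@7: n1:2  n2:10  n3:7  n4:7  n5:0  n6:0  n7:5  n8:5 → peak 10
Best is Stripe@5, peak 10.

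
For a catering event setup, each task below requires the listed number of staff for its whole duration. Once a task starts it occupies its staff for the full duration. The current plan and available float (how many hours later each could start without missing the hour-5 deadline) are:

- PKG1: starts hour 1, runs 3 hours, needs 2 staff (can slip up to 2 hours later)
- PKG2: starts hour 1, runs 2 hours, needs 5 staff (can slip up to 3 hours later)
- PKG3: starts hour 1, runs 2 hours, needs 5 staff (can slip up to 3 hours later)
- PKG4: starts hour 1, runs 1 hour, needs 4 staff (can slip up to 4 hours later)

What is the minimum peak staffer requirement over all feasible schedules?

7

Early-start (PKG1@1, PKG2@1, PKG3@1, PKG4@1) gives peak 16: h1:16  h2:12  h3:2  h4:0  h5:0.
Shift PKG3→3, PKG4→5.
Schedule PKG1@1, PKG2@1, PKG3@3, PKG4@5: h1:7  h2:7  h3:7  h4:5  h5:4 — peak 7.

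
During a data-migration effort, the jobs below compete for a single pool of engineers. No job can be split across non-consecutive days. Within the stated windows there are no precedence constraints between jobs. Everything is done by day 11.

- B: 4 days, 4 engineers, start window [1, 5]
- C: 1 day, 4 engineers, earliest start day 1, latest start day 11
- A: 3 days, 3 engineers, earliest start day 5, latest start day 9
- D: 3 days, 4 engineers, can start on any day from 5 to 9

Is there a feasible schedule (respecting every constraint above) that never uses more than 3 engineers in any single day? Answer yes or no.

Total engineer-days = 41; over 11 days the average is 41/11 > 3, so some day must exceed 3.

no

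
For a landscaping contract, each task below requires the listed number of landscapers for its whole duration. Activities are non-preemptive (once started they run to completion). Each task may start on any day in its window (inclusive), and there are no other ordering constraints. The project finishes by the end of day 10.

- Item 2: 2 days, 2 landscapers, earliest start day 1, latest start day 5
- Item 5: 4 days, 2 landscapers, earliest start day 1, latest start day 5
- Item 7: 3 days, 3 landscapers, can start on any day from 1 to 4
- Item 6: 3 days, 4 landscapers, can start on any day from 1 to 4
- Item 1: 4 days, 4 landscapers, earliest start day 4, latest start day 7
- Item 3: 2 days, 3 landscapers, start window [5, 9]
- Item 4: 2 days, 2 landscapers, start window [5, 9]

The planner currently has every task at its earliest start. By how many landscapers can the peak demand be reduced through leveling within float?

Early-start peak: d1:11  d2:11  d3:9  d4:6  d5:9  d6:9  d7:4  d8:0  d9:0  d10:0 ⇒ 11.
Leveled (Item 2@1, Item 5@1, Item 7@1, Item 6@4, Item 1@7, Item 3@5, Item 4@7): d1:7  d2:7  d3:5  d4:6  d5:7  d6:7  d7:6  d8:6  d9:4  d10:4 ⇒ 7.
Reduction 11 − 7 = 4.

4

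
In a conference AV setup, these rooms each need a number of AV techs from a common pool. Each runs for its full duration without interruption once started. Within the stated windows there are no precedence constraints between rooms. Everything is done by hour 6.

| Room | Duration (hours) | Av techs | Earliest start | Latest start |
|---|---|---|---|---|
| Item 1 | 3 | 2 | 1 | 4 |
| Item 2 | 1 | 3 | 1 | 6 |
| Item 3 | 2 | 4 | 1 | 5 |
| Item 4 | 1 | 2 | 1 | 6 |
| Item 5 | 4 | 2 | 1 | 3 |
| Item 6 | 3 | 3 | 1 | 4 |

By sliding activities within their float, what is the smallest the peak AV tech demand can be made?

Early-start (Item 1@1, Item 2@1, Item 3@1, Item 4@1, Item 5@1, Item 6@1) gives peak 16: h1:16  h2:11  h3:7  h4:2  h5:0  h6:0.
Shift Item 3→5, Item 5→2, Item 6→2.
Schedule Item 1@1, Item 2@1, Item 3@5, Item 4@1, Item 5@2, Item 6@2: h1:7  h2:7  h3:7  h4:5  h5:6  h6:4 — peak 7.

7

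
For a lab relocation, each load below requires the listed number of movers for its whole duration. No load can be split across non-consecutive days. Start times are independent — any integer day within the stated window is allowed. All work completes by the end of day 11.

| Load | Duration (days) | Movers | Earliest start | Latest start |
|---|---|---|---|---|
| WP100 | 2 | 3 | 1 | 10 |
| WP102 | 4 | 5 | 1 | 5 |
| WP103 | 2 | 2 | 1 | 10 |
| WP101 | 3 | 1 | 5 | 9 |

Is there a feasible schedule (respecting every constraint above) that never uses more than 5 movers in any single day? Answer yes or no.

yes

Schedule WP100@1, WP102@3, WP103@1, WP101@7: d1:5  d2:5  d3:5  d4:5  d5:5  d6:5  d7:1  d8:1  d9:1  d10:0  d11:0 — peak 5 ≤ 5.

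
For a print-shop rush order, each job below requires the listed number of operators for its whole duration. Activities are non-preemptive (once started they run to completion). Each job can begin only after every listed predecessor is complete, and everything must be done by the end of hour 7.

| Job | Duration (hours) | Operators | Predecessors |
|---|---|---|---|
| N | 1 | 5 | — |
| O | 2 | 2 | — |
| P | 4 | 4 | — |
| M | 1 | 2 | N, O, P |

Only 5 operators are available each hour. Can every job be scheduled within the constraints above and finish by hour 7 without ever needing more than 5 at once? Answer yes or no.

The minimum achievable peak is 6; 5 < 6, so no feasible schedule stays within the cap.

no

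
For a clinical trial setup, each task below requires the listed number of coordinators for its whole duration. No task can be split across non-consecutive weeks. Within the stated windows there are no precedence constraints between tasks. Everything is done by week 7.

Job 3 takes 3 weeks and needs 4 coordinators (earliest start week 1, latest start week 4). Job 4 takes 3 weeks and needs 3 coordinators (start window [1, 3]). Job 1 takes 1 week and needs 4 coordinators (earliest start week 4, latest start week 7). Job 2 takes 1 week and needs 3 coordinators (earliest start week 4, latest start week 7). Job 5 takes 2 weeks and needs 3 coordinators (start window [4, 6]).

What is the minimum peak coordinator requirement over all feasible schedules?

Early-start (Job 3@1, Job 4@1, Job 1@4, Job 2@4, Job 5@4) gives peak 10: w1:7  w2:7  w3:7  w4:10  w5:3  w6:0  w7:0.
Shift Job 5→5.
Schedule Job 3@1, Job 4@1, Job 1@4, Job 2@4, Job 5@5: w1:7  w2:7  w3:7  w4:7  w5:3  w6:3  w7:0 — peak 7.

7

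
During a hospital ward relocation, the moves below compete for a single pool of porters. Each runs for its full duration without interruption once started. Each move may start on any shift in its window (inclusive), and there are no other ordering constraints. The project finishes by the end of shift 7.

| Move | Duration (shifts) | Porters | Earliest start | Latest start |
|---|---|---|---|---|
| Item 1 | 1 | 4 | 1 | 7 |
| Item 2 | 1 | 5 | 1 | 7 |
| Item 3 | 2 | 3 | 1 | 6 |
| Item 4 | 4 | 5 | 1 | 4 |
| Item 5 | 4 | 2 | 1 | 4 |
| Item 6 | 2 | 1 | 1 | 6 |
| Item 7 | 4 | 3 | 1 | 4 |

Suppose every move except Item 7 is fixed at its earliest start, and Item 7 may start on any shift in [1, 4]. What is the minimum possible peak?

20

Item 7@1: s1:23  s2:14  s3:10  s4:10  s5:0  s6:0  s7:0 → peak 23
Item 7@2: s1:20  s2:14  s3:10  s4:10  s5:3  s6:0  s7:0 → peak 20
Item 7@3: s1:20  s2:11  s3:10  s4:10  s5:3  s6:3  s7:0 → peak 20
Item 7@4: s1:20  s2:11  s3:7  s4:10  s5:3  s6:3  s7:3 → peak 20
Best is Item 7@2, peak 20.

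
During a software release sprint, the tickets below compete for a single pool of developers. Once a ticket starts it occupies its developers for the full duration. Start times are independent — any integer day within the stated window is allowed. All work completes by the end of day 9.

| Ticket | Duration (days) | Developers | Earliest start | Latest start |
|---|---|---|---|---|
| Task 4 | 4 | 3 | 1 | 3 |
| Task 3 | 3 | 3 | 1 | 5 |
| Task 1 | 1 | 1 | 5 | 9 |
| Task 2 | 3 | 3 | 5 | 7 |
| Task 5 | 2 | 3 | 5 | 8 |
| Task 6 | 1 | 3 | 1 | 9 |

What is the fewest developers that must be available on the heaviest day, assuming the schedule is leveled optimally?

6

Early-start (Task 4@1, Task 3@1, Task 1@5, Task 2@5, Task 5@5, Task 6@1) gives peak 9: d1:9  d2:6  d3:6  d4:3  d5:7  d6:6  d7:3  d8:0  d9:0.
Shift Task 5→6, Task 6→4.
Schedule Task 4@1, Task 3@1, Task 1@5, Task 2@5, Task 5@6, Task 6@4: d1:6  d2:6  d3:6  d4:6  d5:4  d6:6  d7:6  d8:0  d9:0 — peak 6.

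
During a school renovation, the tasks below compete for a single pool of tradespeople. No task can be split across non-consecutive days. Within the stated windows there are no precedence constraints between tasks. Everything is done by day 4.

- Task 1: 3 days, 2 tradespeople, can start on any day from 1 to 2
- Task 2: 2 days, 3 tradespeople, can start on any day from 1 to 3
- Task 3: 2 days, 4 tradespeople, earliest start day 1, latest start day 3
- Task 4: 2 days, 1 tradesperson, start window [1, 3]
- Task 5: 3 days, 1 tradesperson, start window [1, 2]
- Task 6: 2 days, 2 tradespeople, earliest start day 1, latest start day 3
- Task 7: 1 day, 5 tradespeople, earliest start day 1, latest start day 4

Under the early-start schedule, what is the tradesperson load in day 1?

18

At early start, day 1 has: Task 1, Task 2, Task 3, Task 4, Task 5, Task 6, Task 7.
Demand: 2 + 3 + 4 + 1 + 1 + 2 + 5 = 18.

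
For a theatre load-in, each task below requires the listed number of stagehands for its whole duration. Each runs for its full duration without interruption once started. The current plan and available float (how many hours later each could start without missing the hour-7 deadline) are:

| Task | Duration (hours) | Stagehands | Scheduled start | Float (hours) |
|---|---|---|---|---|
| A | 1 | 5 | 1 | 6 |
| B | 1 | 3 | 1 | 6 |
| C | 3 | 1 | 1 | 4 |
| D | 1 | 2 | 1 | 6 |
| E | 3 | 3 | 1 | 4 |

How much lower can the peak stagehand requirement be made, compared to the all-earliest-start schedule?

Early-start peak: h1:14  h2:4  h3:4  h4:0  h5:0  h6:0  h7:0 ⇒ 14.
Leveled (A@1, B@2, C@2, D@3, E@4): h1:5  h2:4  h3:3  h4:4  h5:3  h6:3  h7:0 ⇒ 5.
Reduction 14 − 5 = 9.

9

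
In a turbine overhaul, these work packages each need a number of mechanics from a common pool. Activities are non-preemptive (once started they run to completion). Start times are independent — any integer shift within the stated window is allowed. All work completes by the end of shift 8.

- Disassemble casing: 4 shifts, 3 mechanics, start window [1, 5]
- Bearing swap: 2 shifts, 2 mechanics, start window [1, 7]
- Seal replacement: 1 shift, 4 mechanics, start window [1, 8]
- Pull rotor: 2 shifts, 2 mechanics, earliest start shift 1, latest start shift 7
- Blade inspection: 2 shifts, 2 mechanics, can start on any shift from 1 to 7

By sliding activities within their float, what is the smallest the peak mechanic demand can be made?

5

Early-start (Disassemble casing@1, Bearing swap@1, Seal replacement@1, Pull rotor@1, Blade inspection@1) gives peak 13: s1:13  s2:9  s3:3  s4:3  s5:0  s6:0  s7:0  s8:0.
Shift Seal replacement→5, Pull rotor→3, Blade inspection→6.
Schedule Disassemble casing@1, Bearing swap@1, Seal replacement@5, Pull rotor@3, Blade inspection@6: s1:5  s2:5  s3:5  s4:5  s5:4  s6:2  s7:2  s8:0 — peak 5.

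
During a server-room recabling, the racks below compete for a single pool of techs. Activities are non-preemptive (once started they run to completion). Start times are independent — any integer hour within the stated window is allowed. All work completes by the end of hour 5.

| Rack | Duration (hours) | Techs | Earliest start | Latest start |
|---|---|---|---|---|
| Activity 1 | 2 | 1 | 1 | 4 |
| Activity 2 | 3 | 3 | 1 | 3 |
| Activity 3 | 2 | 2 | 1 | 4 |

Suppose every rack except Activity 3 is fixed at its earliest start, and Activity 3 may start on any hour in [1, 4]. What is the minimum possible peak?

4

Activity 3@1: h1:6  h2:6  h3:3  h4:0  h5:0 → peak 6
Activity 3@2: h1:4  h2:6  h3:5  h4:0  h5:0 → peak 6
Activity 3@3: h1:4  h2:4  h3:5  h4:2  h5:0 → peak 5
Activity 3@4: h1:4  h2:4  h3:3  h4:2  h5:2 → peak 4
Best is Activity 3@4, peak 4.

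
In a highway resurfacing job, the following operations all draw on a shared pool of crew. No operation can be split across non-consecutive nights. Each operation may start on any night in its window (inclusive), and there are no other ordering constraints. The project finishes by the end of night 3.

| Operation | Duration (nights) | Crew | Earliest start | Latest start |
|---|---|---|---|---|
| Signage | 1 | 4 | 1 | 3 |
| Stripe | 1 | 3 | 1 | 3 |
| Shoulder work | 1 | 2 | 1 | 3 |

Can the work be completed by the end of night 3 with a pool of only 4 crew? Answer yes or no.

yes

Schedule Signage@1, Stripe@2, Shoulder work@3: n1:4  n2:3  n3:2 — peak 4 ≤ 4.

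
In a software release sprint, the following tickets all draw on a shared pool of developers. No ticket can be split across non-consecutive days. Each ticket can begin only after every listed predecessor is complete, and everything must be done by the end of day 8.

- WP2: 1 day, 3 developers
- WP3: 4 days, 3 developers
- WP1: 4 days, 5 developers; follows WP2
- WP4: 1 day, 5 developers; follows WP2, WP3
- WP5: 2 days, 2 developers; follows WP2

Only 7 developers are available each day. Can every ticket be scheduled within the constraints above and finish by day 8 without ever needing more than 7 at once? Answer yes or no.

no

The minimum achievable peak is 8; 7 < 8, so no feasible schedule stays within the cap.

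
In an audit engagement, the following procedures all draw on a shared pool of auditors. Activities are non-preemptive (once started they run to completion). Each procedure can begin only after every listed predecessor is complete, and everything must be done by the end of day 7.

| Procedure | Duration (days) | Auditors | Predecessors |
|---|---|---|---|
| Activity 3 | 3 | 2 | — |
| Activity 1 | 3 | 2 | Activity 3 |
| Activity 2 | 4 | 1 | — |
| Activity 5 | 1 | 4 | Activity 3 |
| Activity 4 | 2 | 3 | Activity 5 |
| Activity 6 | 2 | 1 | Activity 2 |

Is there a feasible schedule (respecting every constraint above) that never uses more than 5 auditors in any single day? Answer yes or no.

The minimum achievable peak is 6; 5 < 6, so no feasible schedule stays within the cap.

no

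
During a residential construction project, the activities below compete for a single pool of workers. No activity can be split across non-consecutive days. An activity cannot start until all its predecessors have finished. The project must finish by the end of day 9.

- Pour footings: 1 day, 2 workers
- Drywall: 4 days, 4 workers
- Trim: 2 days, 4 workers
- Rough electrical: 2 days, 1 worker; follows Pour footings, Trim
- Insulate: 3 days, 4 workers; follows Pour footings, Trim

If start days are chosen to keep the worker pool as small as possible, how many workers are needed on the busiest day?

Early-start (Pour footings@1, Drywall@1, Trim@1, Rough electrical@3, Insulate@3) gives peak 10: d1:10  d2:8  d3:9  d4:9  d5:4  d6:0  d7:0  d8:0  d9:0.
Shift Trim→5, Rough electrical→7, Insulate→7.
Schedule Pour footings@1, Drywall@1, Trim@5, Rough electrical@7, Insulate@7: d1:6  d2:4  d3:4  d4:4  d5:4  d6:4  d7:5  d8:5  d9:4 — peak 6.

6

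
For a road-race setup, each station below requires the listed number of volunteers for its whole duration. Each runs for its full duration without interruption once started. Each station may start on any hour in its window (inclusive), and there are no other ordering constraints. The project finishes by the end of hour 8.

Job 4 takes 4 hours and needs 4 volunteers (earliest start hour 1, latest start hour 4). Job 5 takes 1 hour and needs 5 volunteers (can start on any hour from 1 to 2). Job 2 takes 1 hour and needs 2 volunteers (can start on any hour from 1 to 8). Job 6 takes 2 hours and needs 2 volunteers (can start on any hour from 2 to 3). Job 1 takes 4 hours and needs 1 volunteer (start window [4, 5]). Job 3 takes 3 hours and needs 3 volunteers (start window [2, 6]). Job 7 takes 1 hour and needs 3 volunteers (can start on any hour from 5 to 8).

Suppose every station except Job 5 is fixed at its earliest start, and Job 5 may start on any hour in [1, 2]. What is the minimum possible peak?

11

Job 5@1: h1:11  h2:9  h3:9  h4:8  h5:4  h6:1  h7:1  h8:0 → peak 11
Job 5@2: h1:6  h2:14  h3:9  h4:8  h5:4  h6:1  h7:1  h8:0 → peak 14
Best is Job 5@1, peak 11.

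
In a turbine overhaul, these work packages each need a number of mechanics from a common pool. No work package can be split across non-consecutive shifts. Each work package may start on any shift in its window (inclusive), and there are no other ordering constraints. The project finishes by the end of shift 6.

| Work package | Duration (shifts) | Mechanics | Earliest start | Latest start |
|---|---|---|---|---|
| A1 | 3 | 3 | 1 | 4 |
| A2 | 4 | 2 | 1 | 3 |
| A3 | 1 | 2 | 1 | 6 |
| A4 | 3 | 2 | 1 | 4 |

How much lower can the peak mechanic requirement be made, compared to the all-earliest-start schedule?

Early-start peak: s1:9  s2:7  s3:7  s4:2  s5:0  s6:0 ⇒ 9.
Leveled (A1@1, A2@1, A3@5, A4@4): s1:5  s2:5  s3:5  s4:4  s5:4  s6:2 ⇒ 5.
Reduction 9 − 5 = 4.

4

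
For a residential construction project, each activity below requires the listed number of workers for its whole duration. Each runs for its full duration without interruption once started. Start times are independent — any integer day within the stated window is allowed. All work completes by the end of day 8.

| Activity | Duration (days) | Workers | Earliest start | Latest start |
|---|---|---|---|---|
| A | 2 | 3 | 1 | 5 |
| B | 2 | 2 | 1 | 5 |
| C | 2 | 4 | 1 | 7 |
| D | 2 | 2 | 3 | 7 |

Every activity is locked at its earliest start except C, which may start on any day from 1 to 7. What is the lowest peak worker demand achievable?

5

C@1: d1:9  d2:9  d3:2  d4:2  d5:0  d6:0  d7:0  d8:0 → peak 9
C@2: d1:5  d2:9  d3:6  d4:2  d5:0  d6:0  d7:0  d8:0 → peak 9
C@3: d1:5  d2:5  d3:6  d4:6  d5:0  d6:0  d7:0  d8:0 → peak 6
C@4: d1:5  d2:5  d3:2  d4:6  d5:4  d6:0  d7:0  d8:0 → peak 6
C@5: d1:5  d2:5  d3:2  d4:2  d5:4  d6:4  d7:0  d8:0 → peak 5
C@6: d1:5  d2:5  d3:2  d4:2  d5:0  d6:4  d7:4  d8:0 → peak 5
C@7: d1:5  d2:5  d3:2  d4:2  d5:0  d6:0  d7:4  d8:4 → peak 5
Best is C@5, peak 5.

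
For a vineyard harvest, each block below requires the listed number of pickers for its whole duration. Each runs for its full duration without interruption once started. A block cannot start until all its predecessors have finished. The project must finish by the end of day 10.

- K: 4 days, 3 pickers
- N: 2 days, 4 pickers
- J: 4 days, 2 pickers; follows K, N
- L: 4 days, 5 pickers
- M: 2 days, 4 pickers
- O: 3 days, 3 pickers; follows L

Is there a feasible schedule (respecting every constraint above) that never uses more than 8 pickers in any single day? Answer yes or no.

Schedule K@1, N@1, J@5, L@3, M@9, O@7: d1:7  d2:7  d3:8  d4:8  d5:7  d6:7  d7:5  d8:5  d9:7  d10:4 — peak 8 ≤ 8.

yes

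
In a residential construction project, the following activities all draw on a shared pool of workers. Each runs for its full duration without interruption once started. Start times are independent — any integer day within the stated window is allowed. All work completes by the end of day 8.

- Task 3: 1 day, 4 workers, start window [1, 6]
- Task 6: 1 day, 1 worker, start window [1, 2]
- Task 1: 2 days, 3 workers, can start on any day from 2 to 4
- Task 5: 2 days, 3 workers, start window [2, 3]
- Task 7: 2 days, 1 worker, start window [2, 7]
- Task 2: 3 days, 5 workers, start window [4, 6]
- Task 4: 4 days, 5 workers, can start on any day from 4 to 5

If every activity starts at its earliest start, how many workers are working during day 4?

At early start, day 4 has: Task 2, Task 4.
Demand: 5 + 5 = 10.

10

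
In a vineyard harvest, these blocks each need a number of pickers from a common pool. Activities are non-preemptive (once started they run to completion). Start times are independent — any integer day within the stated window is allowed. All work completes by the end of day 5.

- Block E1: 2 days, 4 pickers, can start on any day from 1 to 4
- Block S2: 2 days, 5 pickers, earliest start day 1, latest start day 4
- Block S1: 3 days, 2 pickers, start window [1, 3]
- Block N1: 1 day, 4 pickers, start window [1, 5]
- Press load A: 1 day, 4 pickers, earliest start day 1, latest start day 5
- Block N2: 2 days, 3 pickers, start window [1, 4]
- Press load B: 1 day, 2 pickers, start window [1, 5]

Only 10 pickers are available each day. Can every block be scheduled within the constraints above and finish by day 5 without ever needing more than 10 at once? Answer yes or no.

yes

Schedule Block E1@1, Block S2@1, Block S1@3, Block N1@3, Press load A@4, Block N2@3, Press load B@5: d1:9  d2:9  d3:9  d4:9  d5:4 — peak 9 ≤ 10.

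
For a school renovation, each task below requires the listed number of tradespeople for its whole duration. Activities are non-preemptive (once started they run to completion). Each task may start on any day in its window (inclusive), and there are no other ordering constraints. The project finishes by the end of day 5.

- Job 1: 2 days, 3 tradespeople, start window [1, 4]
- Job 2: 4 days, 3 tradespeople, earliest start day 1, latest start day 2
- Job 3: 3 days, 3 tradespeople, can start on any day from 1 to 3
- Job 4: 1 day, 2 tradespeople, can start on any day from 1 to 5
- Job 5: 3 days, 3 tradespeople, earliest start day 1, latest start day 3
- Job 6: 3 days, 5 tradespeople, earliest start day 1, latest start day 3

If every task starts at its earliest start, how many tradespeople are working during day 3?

14

At early start, day 3 has: Job 2, Job 3, Job 5, Job 6.
Demand: 3 + 3 + 3 + 5 = 14.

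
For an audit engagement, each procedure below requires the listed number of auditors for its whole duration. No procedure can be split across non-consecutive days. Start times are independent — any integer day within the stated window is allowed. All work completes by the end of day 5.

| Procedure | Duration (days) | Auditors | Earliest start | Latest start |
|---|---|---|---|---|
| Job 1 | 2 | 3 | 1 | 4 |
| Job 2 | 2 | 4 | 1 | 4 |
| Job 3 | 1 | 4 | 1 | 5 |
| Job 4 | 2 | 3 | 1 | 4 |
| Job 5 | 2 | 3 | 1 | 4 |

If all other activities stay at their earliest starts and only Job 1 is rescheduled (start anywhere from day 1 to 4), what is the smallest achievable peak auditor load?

14

Job 1@1: d1:17  d2:13  d3:0  d4:0  d5:0 → peak 17
Job 1@2: d1:14  d2:13  d3:3  d4:0  d5:0 → peak 14
Job 1@3: d1:14  d2:10  d3:3  d4:3  d5:0 → peak 14
Job 1@4: d1:14  d2:10  d3:0  d4:3  d5:3 → peak 14
Best is Job 1@2, peak 14.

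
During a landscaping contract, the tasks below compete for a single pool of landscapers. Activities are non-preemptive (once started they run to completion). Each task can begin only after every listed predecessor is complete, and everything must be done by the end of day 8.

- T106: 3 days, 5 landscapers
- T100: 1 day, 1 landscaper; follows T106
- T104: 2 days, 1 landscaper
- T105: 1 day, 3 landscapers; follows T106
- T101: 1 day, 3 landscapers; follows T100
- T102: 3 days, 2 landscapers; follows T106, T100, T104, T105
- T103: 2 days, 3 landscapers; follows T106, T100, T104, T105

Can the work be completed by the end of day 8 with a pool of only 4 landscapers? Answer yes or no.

no

Total landscaper-days = 36; over 8 days the average is 36/8 > 4, so some day must exceed 4.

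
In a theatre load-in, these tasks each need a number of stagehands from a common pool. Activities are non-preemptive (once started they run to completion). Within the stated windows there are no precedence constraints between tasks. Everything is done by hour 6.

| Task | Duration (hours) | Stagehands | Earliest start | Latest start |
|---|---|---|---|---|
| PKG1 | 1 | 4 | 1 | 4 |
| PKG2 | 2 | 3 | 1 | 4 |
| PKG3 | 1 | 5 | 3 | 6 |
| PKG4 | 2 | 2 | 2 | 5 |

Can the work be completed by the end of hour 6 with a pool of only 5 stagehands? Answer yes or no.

Schedule PKG1@1, PKG2@2, PKG3@4, PKG4@2: h1:4  h2:5  h3:5  h4:5  h5:0  h6:0 — peak 5 ≤ 5.

yes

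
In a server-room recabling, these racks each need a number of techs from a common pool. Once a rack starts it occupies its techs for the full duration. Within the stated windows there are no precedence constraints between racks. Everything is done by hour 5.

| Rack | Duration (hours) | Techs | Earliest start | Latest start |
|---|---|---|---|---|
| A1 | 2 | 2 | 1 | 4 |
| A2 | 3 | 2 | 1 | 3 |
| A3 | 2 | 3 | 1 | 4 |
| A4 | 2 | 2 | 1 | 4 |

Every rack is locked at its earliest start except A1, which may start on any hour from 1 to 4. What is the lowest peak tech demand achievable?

A1@1: h1:9  h2:9  h3:2  h4:0  h5:0 → peak 9
A1@2: h1:7  h2:9  h3:4  h4:0  h5:0 → peak 9
A1@3: h1:7  h2:7  h3:4  h4:2  h5:0 → peak 7
A1@4: h1:7  h2:7  h3:2  h4:2  h5:2 → peak 7
Best is A1@3, peak 7.

7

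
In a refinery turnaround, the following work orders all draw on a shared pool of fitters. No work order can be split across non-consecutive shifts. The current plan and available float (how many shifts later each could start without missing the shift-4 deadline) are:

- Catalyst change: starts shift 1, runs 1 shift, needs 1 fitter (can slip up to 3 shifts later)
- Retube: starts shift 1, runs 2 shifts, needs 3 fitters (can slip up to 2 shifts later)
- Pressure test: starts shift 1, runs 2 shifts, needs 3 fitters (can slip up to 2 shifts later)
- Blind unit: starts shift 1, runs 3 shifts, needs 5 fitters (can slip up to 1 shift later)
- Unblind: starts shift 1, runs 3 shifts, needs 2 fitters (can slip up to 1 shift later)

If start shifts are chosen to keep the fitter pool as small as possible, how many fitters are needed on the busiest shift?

Early-start (Catalyst change@1, Retube@1, Pressure test@1, Blind unit@1, Unblind@1) gives peak 14: s1:14  s2:13  s3:7  s4:0.
Shift Pressure test→3, Unblind→2.
Schedule Catalyst change@1, Retube@1, Pressure test@3, Blind unit@1, Unblind@2: s1:9  s2:10  s3:10  s4:5 — peak 10.

10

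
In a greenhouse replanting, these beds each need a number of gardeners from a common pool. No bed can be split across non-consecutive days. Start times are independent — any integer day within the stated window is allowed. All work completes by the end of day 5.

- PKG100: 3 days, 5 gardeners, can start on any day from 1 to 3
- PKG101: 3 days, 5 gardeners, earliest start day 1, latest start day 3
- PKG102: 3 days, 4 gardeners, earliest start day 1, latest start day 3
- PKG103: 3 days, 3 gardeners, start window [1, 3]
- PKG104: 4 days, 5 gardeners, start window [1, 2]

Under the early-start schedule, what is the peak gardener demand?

22

Early-start schedule: PKG100@1, PKG101@1, PKG102@1, PKG103@1, PKG104@1.
Load per day: day 1: 22, day 2: 22, day 3: 22, day 4: 5, day 5: 0.
Peak is 22.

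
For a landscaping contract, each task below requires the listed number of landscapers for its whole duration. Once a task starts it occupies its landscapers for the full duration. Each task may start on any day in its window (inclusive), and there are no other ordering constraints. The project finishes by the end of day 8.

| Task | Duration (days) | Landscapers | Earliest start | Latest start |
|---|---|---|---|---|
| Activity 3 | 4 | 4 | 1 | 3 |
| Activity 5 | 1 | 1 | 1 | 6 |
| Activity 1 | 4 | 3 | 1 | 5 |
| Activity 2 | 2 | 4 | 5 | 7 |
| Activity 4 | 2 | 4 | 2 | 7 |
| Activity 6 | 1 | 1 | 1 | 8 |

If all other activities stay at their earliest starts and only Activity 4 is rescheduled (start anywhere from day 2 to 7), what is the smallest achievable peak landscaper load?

9

Activity 4@2: d1:9  d2:11  d3:11  d4:7  d5:4  d6:4  d7:0  d8:0 → peak 11
Activity 4@3: d1:9  d2:7  d3:11  d4:11  d5:4  d6:4  d7:0  d8:0 → peak 11
Activity 4@4: d1:9  d2:7  d3:7  d4:11  d5:8  d6:4  d7:0  d8:0 → peak 11
Activity 4@5: d1:9  d2:7  d3:7  d4:7  d5:8  d6:8  d7:0  d8:0 → peak 9
Activity 4@6: d1:9  d2:7  d3:7  d4:7  d5:4  d6:8  d7:4  d8:0 → peak 9
Activity 4@7: d1:9  d2:7  d3:7  d4:7  d5:4  d6:4  d7:4  d8:4 → peak 9
Best is Activity 4@5, peak 9.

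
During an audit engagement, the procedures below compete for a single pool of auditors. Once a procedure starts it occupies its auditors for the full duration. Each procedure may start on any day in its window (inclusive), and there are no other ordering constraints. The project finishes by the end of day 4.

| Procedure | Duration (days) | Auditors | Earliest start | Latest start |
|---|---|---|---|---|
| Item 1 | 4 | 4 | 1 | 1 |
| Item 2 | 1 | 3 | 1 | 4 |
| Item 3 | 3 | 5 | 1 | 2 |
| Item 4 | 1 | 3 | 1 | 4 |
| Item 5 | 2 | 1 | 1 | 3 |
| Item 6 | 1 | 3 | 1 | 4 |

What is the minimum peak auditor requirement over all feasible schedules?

Early-start (Item 1@1, Item 2@1, Item 3@1, Item 4@1, Item 5@1, Item 6@1) gives peak 19: d1:19  d2:10  d3:9  d4:4.
Shift Item 4→2, Item 5→3, Item 6→4.
Schedule Item 1@1, Item 2@1, Item 3@1, Item 4@2, Item 5@3, Item 6@4: d1:12  d2:12  d3:10  d4:8 — peak 12.

12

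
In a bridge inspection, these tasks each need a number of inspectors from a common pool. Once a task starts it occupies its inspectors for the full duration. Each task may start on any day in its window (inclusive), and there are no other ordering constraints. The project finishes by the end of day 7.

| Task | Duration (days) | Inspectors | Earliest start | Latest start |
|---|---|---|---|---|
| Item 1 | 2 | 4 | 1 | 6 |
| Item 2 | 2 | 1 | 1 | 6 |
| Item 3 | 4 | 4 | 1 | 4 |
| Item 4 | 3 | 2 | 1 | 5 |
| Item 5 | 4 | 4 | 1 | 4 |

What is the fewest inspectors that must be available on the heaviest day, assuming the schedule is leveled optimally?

Early-start (Item 1@1, Item 2@1, Item 3@1, Item 4@1, Item 5@1) gives peak 15: d1:15  d2:15  d3:10  d4:8  d5:0  d6:0  d7:0.
Shift Item 3→3, Item 5→4.
Schedule Item 1@1, Item 2@1, Item 3@3, Item 4@1, Item 5@4: d1:7  d2:7  d3:6  d4:8  d5:8  d6:8  d7:4 — peak 8.

8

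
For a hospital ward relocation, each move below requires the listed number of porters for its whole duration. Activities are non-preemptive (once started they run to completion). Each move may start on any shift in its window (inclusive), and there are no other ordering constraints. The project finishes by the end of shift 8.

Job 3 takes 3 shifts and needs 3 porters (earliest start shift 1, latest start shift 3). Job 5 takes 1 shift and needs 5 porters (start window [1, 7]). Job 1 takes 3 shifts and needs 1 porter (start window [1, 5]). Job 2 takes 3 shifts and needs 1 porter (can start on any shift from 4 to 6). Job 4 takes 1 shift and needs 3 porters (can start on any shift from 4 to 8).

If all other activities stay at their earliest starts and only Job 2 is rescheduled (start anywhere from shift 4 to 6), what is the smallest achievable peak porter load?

9

Job 2@4: s1:9  s2:4  s3:4  s4:4  s5:1  s6:1  s7:0  s8:0 → peak 9
Job 2@5: s1:9  s2:4  s3:4  s4:3  s5:1  s6:1  s7:1  s8:0 → peak 9
Job 2@6: s1:9  s2:4  s3:4  s4:3  s5:0  s6:1  s7:1  s8:1 → peak 9
Best is Job 2@4, peak 9.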